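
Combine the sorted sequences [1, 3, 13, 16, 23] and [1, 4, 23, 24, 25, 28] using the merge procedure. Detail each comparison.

Merging process:

Compare 1 vs 1: take 1 from left. Merged: [1]
Compare 3 vs 1: take 1 from right. Merged: [1, 1]
Compare 3 vs 4: take 3 from left. Merged: [1, 1, 3]
Compare 13 vs 4: take 4 from right. Merged: [1, 1, 3, 4]
Compare 13 vs 23: take 13 from left. Merged: [1, 1, 3, 4, 13]
Compare 16 vs 23: take 16 from left. Merged: [1, 1, 3, 4, 13, 16]
Compare 23 vs 23: take 23 from left. Merged: [1, 1, 3, 4, 13, 16, 23]
Append remaining from right: [23, 24, 25, 28]. Merged: [1, 1, 3, 4, 13, 16, 23, 23, 24, 25, 28]

Final merged array: [1, 1, 3, 4, 13, 16, 23, 23, 24, 25, 28]
Total comparisons: 7

The merged array is [1, 1, 3, 4, 13, 16, 23, 23, 24, 25, 28], requiring 7 comparisons. The merge step runs in O(n) time where n is the total number of elements.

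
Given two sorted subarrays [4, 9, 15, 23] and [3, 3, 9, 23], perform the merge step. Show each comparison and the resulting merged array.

Merging process:

Compare 4 vs 3: take 3 from right. Merged: [3]
Compare 4 vs 3: take 3 from right. Merged: [3, 3]
Compare 4 vs 9: take 4 from left. Merged: [3, 3, 4]
Compare 9 vs 9: take 9 from left. Merged: [3, 3, 4, 9]
Compare 15 vs 9: take 9 from right. Merged: [3, 3, 4, 9, 9]
Compare 15 vs 23: take 15 from left. Merged: [3, 3, 4, 9, 9, 15]
Compare 23 vs 23: take 23 from left. Merged: [3, 3, 4, 9, 9, 15, 23]
Append remaining from right: [23]. Merged: [3, 3, 4, 9, 9, 15, 23, 23]

Final merged array: [3, 3, 4, 9, 9, 15, 23, 23]
Total comparisons: 7

The merged array is [3, 3, 4, 9, 9, 15, 23, 23], requiring 7 comparisons. The merge step runs in O(n) time where n is the total number of elements.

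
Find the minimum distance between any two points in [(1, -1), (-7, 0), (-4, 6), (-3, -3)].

Computing all pairwise distances among 4 points:

d((1, -1), (-7, 0)) = 8.0623
d((1, -1), (-4, 6)) = 8.6023
d((1, -1), (-3, -3)) = 4.4721 <-- minimum
d((-7, 0), (-4, 6)) = 6.7082
d((-7, 0), (-3, -3)) = 5.0
d((-4, 6), (-3, -3)) = 9.0554

Closest pair: (1, -1) and (-3, -3) with distance 4.4721

The closest pair is (1, -1) and (-3, -3) with Euclidean distance 4.4721. For 4 points, brute-force pairwise comparison is shown above. For large n, the divide-and-conquer algorithm (sort by x, recurse on halves, check the dividing strip) achieves O(n log n).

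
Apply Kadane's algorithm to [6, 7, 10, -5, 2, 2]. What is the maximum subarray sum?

Using Kadane's algorithm on [6, 7, 10, -5, 2, 2]:

Scanning through the array:
Position 1 (value 7): max_ending_here = 13, max_so_far = 13
Position 2 (value 10): max_ending_here = 23, max_so_far = 23
Position 3 (value -5): max_ending_here = 18, max_so_far = 23
Position 4 (value 2): max_ending_here = 20, max_so_far = 23
Position 5 (value 2): max_ending_here = 22, max_so_far = 23

Maximum subarray: [6, 7, 10]
Maximum sum: 23

The maximum subarray is [6, 7, 10] with sum 23. This subarray runs from index 0 to index 2.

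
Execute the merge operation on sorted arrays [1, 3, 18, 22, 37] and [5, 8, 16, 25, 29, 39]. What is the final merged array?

Merging process:

Compare 1 vs 5: take 1 from left. Merged: [1]
Compare 3 vs 5: take 3 from left. Merged: [1, 3]
Compare 18 vs 5: take 5 from right. Merged: [1, 3, 5]
Compare 18 vs 8: take 8 from right. Merged: [1, 3, 5, 8]
Compare 18 vs 16: take 16 from right. Merged: [1, 3, 5, 8, 16]
Compare 18 vs 25: take 18 from left. Merged: [1, 3, 5, 8, 16, 18]
Compare 22 vs 25: take 22 from left. Merged: [1, 3, 5, 8, 16, 18, 22]
Compare 37 vs 25: take 25 from right. Merged: [1, 3, 5, 8, 16, 18, 22, 25]
Compare 37 vs 29: take 29 from right. Merged: [1, 3, 5, 8, 16, 18, 22, 25, 29]
Compare 37 vs 39: take 37 from left. Merged: [1, 3, 5, 8, 16, 18, 22, 25, 29, 37]
Append remaining from right: [39]. Merged: [1, 3, 5, 8, 16, 18, 22, 25, 29, 37, 39]

Final merged array: [1, 3, 5, 8, 16, 18, 22, 25, 29, 37, 39]
Total comparisons: 10

The merged array is [1, 3, 5, 8, 16, 18, 22, 25, 29, 37, 39], requiring 10 comparisons. The merge step runs in O(n) time where n is the total number of elements.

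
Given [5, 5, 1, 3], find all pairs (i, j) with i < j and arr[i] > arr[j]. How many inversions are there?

Finding inversions in [5, 5, 1, 3]:

(0, 2): arr[0]=5 > arr[2]=1
(0, 3): arr[0]=5 > arr[3]=3
(1, 2): arr[1]=5 > arr[2]=1
(1, 3): arr[1]=5 > arr[3]=3

Total inversions: 4

The array has 4 inversion(s): (0,2), (0,3), (1,2), (1,3). Each pair (i,j) satisfies i < j and arr[i] > arr[j].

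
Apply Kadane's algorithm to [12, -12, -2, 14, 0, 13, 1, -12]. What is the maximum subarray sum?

Using Kadane's algorithm on [12, -12, -2, 14, 0, 13, 1, -12]:

Scanning through the array:
Position 1 (value -12): max_ending_here = 0, max_so_far = 12
Position 2 (value -2): max_ending_here = -2, max_so_far = 12
Position 3 (value 14): max_ending_here = 14, max_so_far = 14
Position 4 (value 0): max_ending_here = 14, max_so_far = 14
Position 5 (value 13): max_ending_here = 27, max_so_far = 27
Position 6 (value 1): max_ending_here = 28, max_so_far = 28
Position 7 (value -12): max_ending_here = 16, max_so_far = 28

Maximum subarray: [14, 0, 13, 1]
Maximum sum: 28

The maximum subarray is [14, 0, 13, 1] with sum 28. This subarray runs from index 3 to index 6.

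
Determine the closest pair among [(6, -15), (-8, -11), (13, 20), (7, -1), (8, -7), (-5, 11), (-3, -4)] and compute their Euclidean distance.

Computing all pairwise distances among 7 points:

d((6, -15), (-8, -11)) = 14.5602
d((6, -15), (13, 20)) = 35.6931
d((6, -15), (7, -1)) = 14.0357
d((6, -15), (8, -7)) = 8.2462
d((6, -15), (-5, 11)) = 28.2312
d((6, -15), (-3, -4)) = 14.2127
d((-8, -11), (13, 20)) = 37.4433
d((-8, -11), (7, -1)) = 18.0278
d((-8, -11), (8, -7)) = 16.4924
d((-8, -11), (-5, 11)) = 22.2036
d((-8, -11), (-3, -4)) = 8.6023
d((13, 20), (7, -1)) = 21.8403
d((13, 20), (8, -7)) = 27.4591
d((13, 20), (-5, 11)) = 20.1246
d((13, 20), (-3, -4)) = 28.8444
d((7, -1), (8, -7)) = 6.0828 <-- minimum
d((7, -1), (-5, 11)) = 16.9706
d((7, -1), (-3, -4)) = 10.4403
d((8, -7), (-5, 11)) = 22.2036
d((8, -7), (-3, -4)) = 11.4018
d((-5, 11), (-3, -4)) = 15.1327

Closest pair: (7, -1) and (8, -7) with distance 6.0828

The closest pair is (7, -1) and (8, -7) with Euclidean distance 6.0828. For 7 points, brute-force pairwise comparison is shown above. For large n, the divide-and-conquer algorithm (sort by x, recurse on halves, check the dividing strip) achieves O(n log n).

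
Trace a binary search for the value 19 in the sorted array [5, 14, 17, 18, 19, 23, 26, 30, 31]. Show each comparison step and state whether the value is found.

Binary search for 19 in [5, 14, 17, 18, 19, 23, 26, 30, 31]:

lo=0, hi=8, mid=4, arr[mid]=19 -> Found target at index 4!

Binary search finds 19 at index 4 after 1 comparisons. The search repeatedly halves the search space by comparing with the middle element.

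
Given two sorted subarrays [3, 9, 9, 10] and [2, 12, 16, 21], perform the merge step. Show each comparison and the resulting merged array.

Merging process:

Compare 3 vs 2: take 2 from right. Merged: [2]
Compare 3 vs 12: take 3 from left. Merged: [2, 3]
Compare 9 vs 12: take 9 from left. Merged: [2, 3, 9]
Compare 9 vs 12: take 9 from left. Merged: [2, 3, 9, 9]
Compare 10 vs 12: take 10 from left. Merged: [2, 3, 9, 9, 10]
Append remaining from right: [12, 16, 21]. Merged: [2, 3, 9, 9, 10, 12, 16, 21]

Final merged array: [2, 3, 9, 9, 10, 12, 16, 21]
Total comparisons: 5

The merged array is [2, 3, 9, 9, 10, 12, 16, 21], requiring 5 comparisons. The merge step runs in O(n) time where n is the total number of elements.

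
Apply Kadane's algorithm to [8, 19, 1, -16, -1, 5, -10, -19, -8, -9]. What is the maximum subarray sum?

Using Kadane's algorithm on [8, 19, 1, -16, -1, 5, -10, -19, -8, -9]:

Scanning through the array:
Position 1 (value 19): max_ending_here = 27, max_so_far = 27
Position 2 (value 1): max_ending_here = 28, max_so_far = 28
Position 3 (value -16): max_ending_here = 12, max_so_far = 28
Position 4 (value -1): max_ending_here = 11, max_so_far = 28
Position 5 (value 5): max_ending_here = 16, max_so_far = 28
Position 6 (value -10): max_ending_here = 6, max_so_far = 28
Position 7 (value -19): max_ending_here = -13, max_so_far = 28
Position 8 (value -8): max_ending_here = -8, max_so_far = 28
Position 9 (value -9): max_ending_here = -9, max_so_far = 28

Maximum subarray: [8, 19, 1]
Maximum sum: 28

The maximum subarray is [8, 19, 1] with sum 28. This subarray runs from index 0 to index 2.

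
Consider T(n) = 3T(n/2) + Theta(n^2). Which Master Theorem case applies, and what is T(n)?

Master Theorem for T(n) = 3T(n/2) + O(n^2):

a = 3, b = 2, c = 2
log_b(a) = log_2(3) = 1.5850

Case 3: c = 2 > log_2(3) = 1.5850
T(n) = O(n^2) = O(n^2)

For T(n) = 3T(n/2) + O(n^2): log_2(3) = 1.5850. This is Case 3 of the Master Theorem (c > log_b(a), work dominated by root), giving O(n^2).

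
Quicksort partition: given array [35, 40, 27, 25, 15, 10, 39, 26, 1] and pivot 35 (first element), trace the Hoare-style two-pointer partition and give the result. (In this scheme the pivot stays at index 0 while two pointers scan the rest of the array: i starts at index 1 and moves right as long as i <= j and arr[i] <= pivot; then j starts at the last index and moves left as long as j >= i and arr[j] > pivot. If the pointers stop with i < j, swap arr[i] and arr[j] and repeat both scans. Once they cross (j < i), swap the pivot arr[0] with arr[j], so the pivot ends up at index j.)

Hoare-style two-pointer partition with pivot = 35:

Initial array: [35, 40, 27, 25, 15, 10, 39, 26, 1]

Pointers start at i = 1, j = 8.
i stops at index 1 (arr[1]=40 > 35), j stops at index 8 (arr[8]=1 <= 35): swap arr[1] and arr[8], array becomes [35, 1, 27, 25, 15, 10, 39, 26, 40]
i stops at index 6 (arr[6]=39 > 35), j stops at index 7 (arr[7]=26 <= 35): swap arr[6] and arr[7], array becomes [35, 1, 27, 25, 15, 10, 26, 39, 40]
i ends at 7, j ends at 6: the pointers have crossed (j < i), so scanning stops.

Swap pivot arr[0] with arr[6] to place pivot at position 6: [26, 1, 27, 25, 15, 10, 35, 39, 40]
Pivot position: 6

After partitioning with pivot 35, the array becomes [26, 1, 27, 25, 15, 10, 35, 39, 40]. The pivot is placed at index 6. All elements to the left of the pivot are <= 35, and all elements to the right are > 35.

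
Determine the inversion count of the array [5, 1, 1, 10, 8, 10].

Finding inversions in [5, 1, 1, 10, 8, 10]:

(0, 1): arr[0]=5 > arr[1]=1
(0, 2): arr[0]=5 > arr[2]=1
(3, 4): arr[3]=10 > arr[4]=8

Total inversions: 3

The array has 3 inversion(s): (0,1), (0,2), (3,4). Each pair (i,j) satisfies i < j and arr[i] > arr[j].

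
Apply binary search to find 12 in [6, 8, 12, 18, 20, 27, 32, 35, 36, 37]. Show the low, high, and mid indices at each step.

Binary search for 12 in [6, 8, 12, 18, 20, 27, 32, 35, 36, 37]:

lo=0, hi=9, mid=4, arr[mid]=20 -> 20 > 12, search left half
lo=0, hi=3, mid=1, arr[mid]=8 -> 8 < 12, search right half
lo=2, hi=3, mid=2, arr[mid]=12 -> Found target at index 2!

Binary search finds 12 at index 2 after 3 comparisons. The search repeatedly halves the search space by comparing with the middle element.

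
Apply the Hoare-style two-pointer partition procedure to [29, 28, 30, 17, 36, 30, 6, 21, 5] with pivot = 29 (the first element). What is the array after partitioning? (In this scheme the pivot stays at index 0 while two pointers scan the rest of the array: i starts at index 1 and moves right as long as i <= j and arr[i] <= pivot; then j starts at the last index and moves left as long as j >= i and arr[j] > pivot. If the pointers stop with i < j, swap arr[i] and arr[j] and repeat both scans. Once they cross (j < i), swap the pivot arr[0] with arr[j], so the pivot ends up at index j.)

Hoare-style two-pointer partition with pivot = 29:

Initial array: [29, 28, 30, 17, 36, 30, 6, 21, 5]

Pointers start at i = 1, j = 8.
i stops at index 2 (arr[2]=30 > 29), j stops at index 8 (arr[8]=5 <= 29): swap arr[2] and arr[8], array becomes [29, 28, 5, 17, 36, 30, 6, 21, 30]
i stops at index 4 (arr[4]=36 > 29), j stops at index 7 (arr[7]=21 <= 29): swap arr[4] and arr[7], array becomes [29, 28, 5, 17, 21, 30, 6, 36, 30]
i stops at index 5 (arr[5]=30 > 29), j stops at index 6 (arr[6]=6 <= 29): swap arr[5] and arr[6], array becomes [29, 28, 5, 17, 21, 6, 30, 36, 30]
i ends at 6, j ends at 5: the pointers have crossed (j < i), so scanning stops.

Swap pivot arr[0] with arr[5] to place pivot at position 5: [6, 28, 5, 17, 21, 29, 30, 36, 30]
Pivot position: 5

After partitioning with pivot 29, the array becomes [6, 28, 5, 17, 21, 29, 30, 36, 30]. The pivot is placed at index 5. All elements to the left of the pivot are <= 29, and all elements to the right are > 29.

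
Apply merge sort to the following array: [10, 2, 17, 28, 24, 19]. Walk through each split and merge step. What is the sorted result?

Merge sort trace:

Split: [10, 2, 17, 28, 24, 19] -> [10, 2, 17] and [28, 24, 19]
  Split: [10, 2, 17] -> [10] and [2, 17]
    Split: [2, 17] -> [2] and [17]
    Merge: [2] + [17] -> [2, 17]
  Merge: [10] + [2, 17] -> [2, 10, 17]
  Split: [28, 24, 19] -> [28] and [24, 19]
    Split: [24, 19] -> [24] and [19]
    Merge: [24] + [19] -> [19, 24]
  Merge: [28] + [19, 24] -> [19, 24, 28]
Merge: [2, 10, 17] + [19, 24, 28] -> [2, 10, 17, 19, 24, 28]

Final sorted array: [2, 10, 17, 19, 24, 28]

The merge sort proceeds by recursively splitting the array and merging sorted halves.
After all merges, the sorted array is [2, 10, 17, 19, 24, 28].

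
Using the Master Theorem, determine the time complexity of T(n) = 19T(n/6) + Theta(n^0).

Master Theorem for T(n) = 19T(n/6) + O(n^0):

a = 19, b = 6, c = 0
log_b(a) = log_6(19) = 1.6433

Case 1: c = 0 < log_6(19) = 1.6433
T(n) = O(n^(log_6 19))

For T(n) = 19T(n/6) + O(n^0): log_6(19) = 1.6433. This is Case 1 of the Master Theorem (c < log_b(a), work dominated by leaves), giving O(n^(log_6 19)).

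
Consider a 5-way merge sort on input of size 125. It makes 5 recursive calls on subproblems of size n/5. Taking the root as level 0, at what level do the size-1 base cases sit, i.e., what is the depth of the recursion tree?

For divide and conquer with division factor 5:

Problem sizes at each level:
Level 0: 125
Level 1: 25
Level 2: 5
Level 3: 1

The root is level 0 and the size-1 base case is level 3 (the tree spans levels 0 through 3, i.e. 4 levels counting the root), so the depth is the number of divisions: log_5(125) = 3

The recursion tree depth is log_5(125) = 3. At each level, the problem size is divided by 5, so it takes 3 divisions to reduce to a base case of size 1. The algorithm makes 5 recursive calls at each level.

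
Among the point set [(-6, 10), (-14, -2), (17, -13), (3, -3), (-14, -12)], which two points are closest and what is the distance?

Computing all pairwise distances among 5 points:

d((-6, 10), (-14, -2)) = 14.4222
d((-6, 10), (17, -13)) = 32.5269
d((-6, 10), (3, -3)) = 15.8114
d((-6, 10), (-14, -12)) = 23.4094
d((-14, -2), (17, -13)) = 32.8938
d((-14, -2), (3, -3)) = 17.0294
d((-14, -2), (-14, -12)) = 10.0 <-- minimum
d((17, -13), (3, -3)) = 17.2047
d((17, -13), (-14, -12)) = 31.0161
d((3, -3), (-14, -12)) = 19.2354

Closest pair: (-14, -2) and (-14, -12) with distance 10.0

The closest pair is (-14, -2) and (-14, -12) with Euclidean distance 10.0. For 5 points, brute-force pairwise comparison is shown above. For large n, the divide-and-conquer algorithm (sort by x, recurse on halves, check the dividing strip) achieves O(n log n).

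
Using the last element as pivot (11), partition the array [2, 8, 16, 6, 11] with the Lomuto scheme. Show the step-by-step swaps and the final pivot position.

Lomuto partition with pivot = 11:

Initial array: [2, 8, 16, 6, 11]

arr[0]=2 <= 11: swap with position 0, array becomes [2, 8, 16, 6, 11]
arr[1]=8 <= 11: swap with position 1, array becomes [2, 8, 16, 6, 11]
arr[2]=16 > 11: no swap
arr[3]=6 <= 11: swap with position 2, array becomes [2, 8, 6, 16, 11]

Place pivot at position 3: [2, 8, 6, 11, 16]
Pivot position: 3

After partitioning with pivot 11, the array becomes [2, 8, 6, 11, 16]. The pivot is placed at index 3. All elements to the left of the pivot are <= 11, and all elements to the right are > 11.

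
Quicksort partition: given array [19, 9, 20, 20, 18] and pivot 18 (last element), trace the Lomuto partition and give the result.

Lomuto partition with pivot = 18:

Initial array: [19, 9, 20, 20, 18]

arr[0]=19 > 18: no swap
arr[1]=9 <= 18: swap with position 0, array becomes [9, 19, 20, 20, 18]
arr[2]=20 > 18: no swap
arr[3]=20 > 18: no swap

Place pivot at position 1: [9, 18, 20, 20, 19]
Pivot position: 1

After partitioning with pivot 18, the array becomes [9, 18, 20, 20, 19]. The pivot is placed at index 1. All elements to the left of the pivot are <= 18, and all elements to the right are > 18.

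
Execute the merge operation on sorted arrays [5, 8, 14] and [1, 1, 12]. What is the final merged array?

Merging process:

Compare 5 vs 1: take 1 from right. Merged: [1]
Compare 5 vs 1: take 1 from right. Merged: [1, 1]
Compare 5 vs 12: take 5 from left. Merged: [1, 1, 5]
Compare 8 vs 12: take 8 from left. Merged: [1, 1, 5, 8]
Compare 14 vs 12: take 12 from right. Merged: [1, 1, 5, 8, 12]
Append remaining from left: [14]. Merged: [1, 1, 5, 8, 12, 14]

Final merged array: [1, 1, 5, 8, 12, 14]
Total comparisons: 5

The merged array is [1, 1, 5, 8, 12, 14], requiring 5 comparisons. The merge step runs in O(n) time where n is the total number of elements.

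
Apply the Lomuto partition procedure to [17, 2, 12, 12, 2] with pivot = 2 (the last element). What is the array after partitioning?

Lomuto partition with pivot = 2:

Initial array: [17, 2, 12, 12, 2]

arr[0]=17 > 2: no swap
arr[1]=2 <= 2: swap with position 0, array becomes [2, 17, 12, 12, 2]
arr[2]=12 > 2: no swap
arr[3]=12 > 2: no swap

Place pivot at position 1: [2, 2, 12, 12, 17]
Pivot position: 1

After partitioning with pivot 2, the array becomes [2, 2, 12, 12, 17]. The pivot is placed at index 1. All elements to the left of the pivot are <= 2, and all elements to the right are > 2.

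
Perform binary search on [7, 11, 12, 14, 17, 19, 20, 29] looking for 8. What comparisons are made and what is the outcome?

Binary search for 8 in [7, 11, 12, 14, 17, 19, 20, 29]:

lo=0, hi=7, mid=3, arr[mid]=14 -> 14 > 8, search left half
lo=0, hi=2, mid=1, arr[mid]=11 -> 11 > 8, search left half
lo=0, hi=0, mid=0, arr[mid]=7 -> 7 < 8, search right half
lo=1 > hi=0, target 8 not found

Binary search determines that 8 is not in the array after 3 comparisons. The search space was exhausted without finding the target.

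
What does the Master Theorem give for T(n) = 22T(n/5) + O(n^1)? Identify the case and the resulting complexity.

Master Theorem for T(n) = 22T(n/5) + O(n^1):

a = 22, b = 5, c = 1
log_b(a) = log_5(22) = 1.9206

Case 1: c = 1 < log_5(22) = 1.9206
T(n) = O(n^(log_5 22))

For T(n) = 22T(n/5) + O(n^1): log_5(22) = 1.9206. This is Case 1 of the Master Theorem (c < log_b(a), work dominated by leaves), giving O(n^(log_5 22)).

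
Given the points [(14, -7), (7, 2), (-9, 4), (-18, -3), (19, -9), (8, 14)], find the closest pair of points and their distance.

Computing all pairwise distances among 6 points:

d((14, -7), (7, 2)) = 11.4018
d((14, -7), (-9, 4)) = 25.4951
d((14, -7), (-18, -3)) = 32.249
d((14, -7), (19, -9)) = 5.3852 <-- minimum
d((14, -7), (8, 14)) = 21.8403
d((7, 2), (-9, 4)) = 16.1245
d((7, 2), (-18, -3)) = 25.4951
d((7, 2), (19, -9)) = 16.2788
d((7, 2), (8, 14)) = 12.0416
d((-9, 4), (-18, -3)) = 11.4018
d((-9, 4), (19, -9)) = 30.8707
d((-9, 4), (8, 14)) = 19.7231
d((-18, -3), (19, -9)) = 37.4833
d((-18, -3), (8, 14)) = 31.0644
d((19, -9), (8, 14)) = 25.4951

Closest pair: (14, -7) and (19, -9) with distance 5.3852

The closest pair is (14, -7) and (19, -9) with Euclidean distance 5.3852. For 6 points, brute-force pairwise comparison is shown above. For large n, the divide-and-conquer algorithm (sort by x, recurse on halves, check the dividing strip) achieves O(n log n).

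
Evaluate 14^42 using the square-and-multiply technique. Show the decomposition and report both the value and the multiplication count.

Computing 14^42 by squaring (build up from 14^1; each line after the first costs one multiplication):

14^1 = 14
14^2 = (14^1)^2 = 14^2 = 196
14^4 = (14^2)^2 = 196^2 = 38416
14^5 = 14 * 14^4 = 14 * 38416 = 537824
14^10 = (14^5)^2 = 537824^2 = 289254654976
14^20 = (14^10)^2 = 289254654976^2 = 83668255425284801560576
14^21 = 14 * 14^20 = 14 * 83668255425284801560576 = 1171355575953987221848064
14^42 = (14^21)^2 = 1171355575953987221848064^2 = 1372073885318497127491074758162987278899500548096

Result: 1372073885318497127491074758162987278899500548096
Multiplications needed: 7 (7 lines after 14^1)

14^42 = 1372073885318497127491074758162987278899500548096. Using exponentiation by squaring, this requires 7 multiplications. The key idea: if the exponent is even, square the half-power; if odd, multiply by the base once.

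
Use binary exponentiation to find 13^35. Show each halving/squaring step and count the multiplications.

Computing 13^35 by squaring (build up from 13^1; each line after the first costs one multiplication):

13^1 = 13
13^2 = (13^1)^2 = 13^2 = 169
13^4 = (13^2)^2 = 169^2 = 28561
13^8 = (13^4)^2 = 28561^2 = 815730721
13^16 = (13^8)^2 = 815730721^2 = 665416609183179841
13^17 = 13 * 13^16 = 13 * 665416609183179841 = 8650415919381337933
13^34 = (13^17)^2 = 8650415919381337933^2 = 74829695578286078013428929473144712489
13^35 = 13 * 13^34 = 13 * 74829695578286078013428929473144712489 = 972786042517719014174576083150881262357

Result: 972786042517719014174576083150881262357
Multiplications needed: 7 (7 lines after 13^1)

13^35 = 972786042517719014174576083150881262357. Using exponentiation by squaring, this requires 7 multiplications. The key idea: if the exponent is even, square the half-power; if odd, multiply by the base once.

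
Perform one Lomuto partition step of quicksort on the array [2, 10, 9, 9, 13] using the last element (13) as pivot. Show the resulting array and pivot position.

Lomuto partition with pivot = 13:

Initial array: [2, 10, 9, 9, 13]

arr[0]=2 <= 13: swap with position 0, array becomes [2, 10, 9, 9, 13]
arr[1]=10 <= 13: swap with position 1, array becomes [2, 10, 9, 9, 13]
arr[2]=9 <= 13: swap with position 2, array becomes [2, 10, 9, 9, 13]
arr[3]=9 <= 13: swap with position 3, array becomes [2, 10, 9, 9, 13]

Place pivot at position 4: [2, 10, 9, 9, 13]
Pivot position: 4

After partitioning with pivot 13, the array becomes [2, 10, 9, 9, 13]. The pivot is placed at index 4. All elements to the left of the pivot are <= 13, and all elements to the right are > 13.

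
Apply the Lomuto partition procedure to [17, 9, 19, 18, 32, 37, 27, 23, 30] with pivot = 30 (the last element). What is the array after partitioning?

Lomuto partition with pivot = 30:

Initial array: [17, 9, 19, 18, 32, 37, 27, 23, 30]

arr[0]=17 <= 30: swap with position 0, array becomes [17, 9, 19, 18, 32, 37, 27, 23, 30]
arr[1]=9 <= 30: swap with position 1, array becomes [17, 9, 19, 18, 32, 37, 27, 23, 30]
arr[2]=19 <= 30: swap with position 2, array becomes [17, 9, 19, 18, 32, 37, 27, 23, 30]
arr[3]=18 <= 30: swap with position 3, array becomes [17, 9, 19, 18, 32, 37, 27, 23, 30]
arr[4]=32 > 30: no swap
arr[5]=37 > 30: no swap
arr[6]=27 <= 30: swap with position 4, array becomes [17, 9, 19, 18, 27, 37, 32, 23, 30]
arr[7]=23 <= 30: swap with position 5, array becomes [17, 9, 19, 18, 27, 23, 32, 37, 30]

Place pivot at position 6: [17, 9, 19, 18, 27, 23, 30, 37, 32]
Pivot position: 6

After partitioning with pivot 30, the array becomes [17, 9, 19, 18, 27, 23, 30, 37, 32]. The pivot is placed at index 6. All elements to the left of the pivot are <= 30, and all elements to the right are > 30.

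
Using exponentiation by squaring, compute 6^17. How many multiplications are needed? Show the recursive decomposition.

Computing 6^17 by squaring (build up from 6^1; each line after the first costs one multiplication):

6^1 = 6
6^2 = (6^1)^2 = 6^2 = 36
6^4 = (6^2)^2 = 36^2 = 1296
6^8 = (6^4)^2 = 1296^2 = 1679616
6^16 = (6^8)^2 = 1679616^2 = 2821109907456
6^17 = 6 * 6^16 = 6 * 2821109907456 = 16926659444736

Result: 16926659444736
Multiplications needed: 5 (5 lines after 6^1)

6^17 = 16926659444736. Using exponentiation by squaring, this requires 5 multiplications. The key idea: if the exponent is even, square the half-power; if odd, multiply by the base once.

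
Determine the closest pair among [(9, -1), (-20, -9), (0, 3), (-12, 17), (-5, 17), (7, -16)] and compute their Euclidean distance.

Computing all pairwise distances among 6 points:

d((9, -1), (-20, -9)) = 30.0832
d((9, -1), (0, 3)) = 9.8489
d((9, -1), (-12, 17)) = 27.6586
d((9, -1), (-5, 17)) = 22.8035
d((9, -1), (7, -16)) = 15.1327
d((-20, -9), (0, 3)) = 23.3238
d((-20, -9), (-12, 17)) = 27.2029
d((-20, -9), (-5, 17)) = 30.0167
d((-20, -9), (7, -16)) = 27.8927
d((0, 3), (-12, 17)) = 18.4391
d((0, 3), (-5, 17)) = 14.8661
d((0, 3), (7, -16)) = 20.2485
d((-12, 17), (-5, 17)) = 7.0 <-- minimum
d((-12, 17), (7, -16)) = 38.0789
d((-5, 17), (7, -16)) = 35.1141

Closest pair: (-12, 17) and (-5, 17) with distance 7.0

The closest pair is (-12, 17) and (-5, 17) with Euclidean distance 7.0. For 6 points, brute-force pairwise comparison is shown above. For large n, the divide-and-conquer algorithm (sort by x, recurse on halves, check the dividing strip) achieves O(n log n).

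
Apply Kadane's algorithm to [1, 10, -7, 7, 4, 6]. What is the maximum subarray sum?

Using Kadane's algorithm on [1, 10, -7, 7, 4, 6]:

Scanning through the array:
Position 1 (value 10): max_ending_here = 11, max_so_far = 11
Position 2 (value -7): max_ending_here = 4, max_so_far = 11
Position 3 (value 7): max_ending_here = 11, max_so_far = 11
Position 4 (value 4): max_ending_here = 15, max_so_far = 15
Position 5 (value 6): max_ending_here = 21, max_so_far = 21

Maximum subarray: [1, 10, -7, 7, 4, 6]
Maximum sum: 21

The maximum subarray is [1, 10, -7, 7, 4, 6] with sum 21. This subarray runs from index 0 to index 5.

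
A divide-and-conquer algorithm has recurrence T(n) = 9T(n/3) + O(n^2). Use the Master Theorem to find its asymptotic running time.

Master Theorem for T(n) = 9T(n/3) + O(n^2):

a = 9, b = 3, c = 2
log_b(a) = log_3(9) = 2.0000

Case 2: c = 2 = log_3(9) = 2.0000
T(n) = O(n^2 log n) = O(n^2 log n)

For T(n) = 9T(n/3) + O(n^2): log_3(9) = 2.0000. This is Case 2 of the Master Theorem (c = log_b(a), equal work at all levels), giving O(n^2 log n).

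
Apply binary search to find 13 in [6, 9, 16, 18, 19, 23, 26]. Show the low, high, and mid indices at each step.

Binary search for 13 in [6, 9, 16, 18, 19, 23, 26]:

lo=0, hi=6, mid=3, arr[mid]=18 -> 18 > 13, search left half
lo=0, hi=2, mid=1, arr[mid]=9 -> 9 < 13, search right half
lo=2, hi=2, mid=2, arr[mid]=16 -> 16 > 13, search left half
lo=2 > hi=1, target 13 not found

Binary search determines that 13 is not in the array after 3 comparisons. The search space was exhausted without finding the target.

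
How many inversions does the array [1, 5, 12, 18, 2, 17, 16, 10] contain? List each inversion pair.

Finding inversions in [1, 5, 12, 18, 2, 17, 16, 10]:

(1, 4): arr[1]=5 > arr[4]=2
(2, 4): arr[2]=12 > arr[4]=2
(2, 7): arr[2]=12 > arr[7]=10
(3, 4): arr[3]=18 > arr[4]=2
(3, 5): arr[3]=18 > arr[5]=17
(3, 6): arr[3]=18 > arr[6]=16
(3, 7): arr[3]=18 > arr[7]=10
(5, 6): arr[5]=17 > arr[6]=16
(5, 7): arr[5]=17 > arr[7]=10
(6, 7): arr[6]=16 > arr[7]=10

Total inversions: 10

The array has 10 inversion(s): (1,4), (2,4), (2,7), (3,4), (3,5), (3,6), (3,7), (5,6), (5,7), (6,7). Each pair (i,j) satisfies i < j and arr[i] > arr[j].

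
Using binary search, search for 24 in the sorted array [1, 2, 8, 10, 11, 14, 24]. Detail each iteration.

Binary search for 24 in [1, 2, 8, 10, 11, 14, 24]:

lo=0, hi=6, mid=3, arr[mid]=10 -> 10 < 24, search right half
lo=4, hi=6, mid=5, arr[mid]=14 -> 14 < 24, search right half
lo=6, hi=6, mid=6, arr[mid]=24 -> Found target at index 6!

Binary search finds 24 at index 6 after 3 comparisons. The search repeatedly halves the search space by comparing with the middle element.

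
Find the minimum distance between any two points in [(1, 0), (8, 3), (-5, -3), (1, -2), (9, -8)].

Computing all pairwise distances among 5 points:

d((1, 0), (8, 3)) = 7.6158
d((1, 0), (-5, -3)) = 6.7082
d((1, 0), (1, -2)) = 2.0 <-- minimum
d((1, 0), (9, -8)) = 11.3137
d((8, 3), (-5, -3)) = 14.3178
d((8, 3), (1, -2)) = 8.6023
d((8, 3), (9, -8)) = 11.0454
d((-5, -3), (1, -2)) = 6.0828
d((-5, -3), (9, -8)) = 14.8661
d((1, -2), (9, -8)) = 10.0

Closest pair: (1, 0) and (1, -2) with distance 2.0

The closest pair is (1, 0) and (1, -2) with Euclidean distance 2.0. For 5 points, brute-force pairwise comparison is shown above. For large n, the divide-and-conquer algorithm (sort by x, recurse on halves, check the dividing strip) achieves O(n log n).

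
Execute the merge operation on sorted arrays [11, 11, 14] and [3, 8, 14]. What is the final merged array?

Merging process:

Compare 11 vs 3: take 3 from right. Merged: [3]
Compare 11 vs 8: take 8 from right. Merged: [3, 8]
Compare 11 vs 14: take 11 from left. Merged: [3, 8, 11]
Compare 11 vs 14: take 11 from left. Merged: [3, 8, 11, 11]
Compare 14 vs 14: take 14 from left. Merged: [3, 8, 11, 11, 14]
Append remaining from right: [14]. Merged: [3, 8, 11, 11, 14, 14]

Final merged array: [3, 8, 11, 11, 14, 14]
Total comparisons: 5

The merged array is [3, 8, 11, 11, 14, 14], requiring 5 comparisons. The merge step runs in O(n) time where n is the total number of elements.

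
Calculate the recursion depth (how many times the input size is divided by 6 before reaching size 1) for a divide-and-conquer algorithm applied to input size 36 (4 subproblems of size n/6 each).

For divide and conquer with division factor 6:

Problem sizes at each level:
Level 0: 36
Level 1: 6
Level 2: 1

The root is level 0 and the size-1 base case is level 2 (the tree spans levels 0 through 2, i.e. 3 levels counting the root), so the depth is the number of divisions: log_6(36) = 2

The recursion tree depth is log_6(36) = 2. At each level, the problem size is divided by 6, so it takes 2 divisions to reduce to a base case of size 1. The algorithm makes 4 recursive calls at each level.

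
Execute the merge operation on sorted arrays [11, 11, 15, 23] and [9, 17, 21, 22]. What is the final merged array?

Merging process:

Compare 11 vs 9: take 9 from right. Merged: [9]
Compare 11 vs 17: take 11 from left. Merged: [9, 11]
Compare 11 vs 17: take 11 from left. Merged: [9, 11, 11]
Compare 15 vs 17: take 15 from left. Merged: [9, 11, 11, 15]
Compare 23 vs 17: take 17 from right. Merged: [9, 11, 11, 15, 17]
Compare 23 vs 21: take 21 from right. Merged: [9, 11, 11, 15, 17, 21]
Compare 23 vs 22: take 22 from right. Merged: [9, 11, 11, 15, 17, 21, 22]
Append remaining from left: [23]. Merged: [9, 11, 11, 15, 17, 21, 22, 23]

Final merged array: [9, 11, 11, 15, 17, 21, 22, 23]
Total comparisons: 7

The merged array is [9, 11, 11, 15, 17, 21, 22, 23], requiring 7 comparisons. The merge step runs in O(n) time where n is the total number of elements.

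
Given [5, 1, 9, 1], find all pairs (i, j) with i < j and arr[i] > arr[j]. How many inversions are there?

Finding inversions in [5, 1, 9, 1]:

(0, 1): arr[0]=5 > arr[1]=1
(0, 3): arr[0]=5 > arr[3]=1
(2, 3): arr[2]=9 > arr[3]=1

Total inversions: 3

The array has 3 inversion(s): (0,1), (0,3), (2,3). Each pair (i,j) satisfies i < j and arr[i] > arr[j].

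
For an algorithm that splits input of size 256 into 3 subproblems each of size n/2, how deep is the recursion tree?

For divide and conquer with division factor 2:

Problem sizes at each level:
Level 0: 256
Level 1: 128
Level 2: 64
Level 3: 32
Level 4: 16
Level 5: 8
Level 6: 4
Level 7: 2
Level 8: 1

The root is level 0 and the size-1 base case is level 8 (the tree spans levels 0 through 8, i.e. 9 levels counting the root), so the depth is the number of divisions: log_2(256) = 8

The recursion tree depth is log_2(256) = 8. At each level, the problem size is divided by 2, so it takes 8 divisions to reduce to a base case of size 1. The algorithm makes 3 recursive calls at each level.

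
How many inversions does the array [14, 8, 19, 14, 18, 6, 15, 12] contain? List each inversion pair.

Finding inversions in [14, 8, 19, 14, 18, 6, 15, 12]:

(0, 1): arr[0]=14 > arr[1]=8
(0, 5): arr[0]=14 > arr[5]=6
(0, 7): arr[0]=14 > arr[7]=12
(1, 5): arr[1]=8 > arr[5]=6
(2, 3): arr[2]=19 > arr[3]=14
(2, 4): arr[2]=19 > arr[4]=18
(2, 5): arr[2]=19 > arr[5]=6
(2, 6): arr[2]=19 > arr[6]=15
(2, 7): arr[2]=19 > arr[7]=12
(3, 5): arr[3]=14 > arr[5]=6
(3, 7): arr[3]=14 > arr[7]=12
(4, 5): arr[4]=18 > arr[5]=6
(4, 6): arr[4]=18 > arr[6]=15
(4, 7): arr[4]=18 > arr[7]=12
(6, 7): arr[6]=15 > arr[7]=12

Total inversions: 15

The array has 15 inversion(s): (0,1), (0,5), (0,7), (1,5), (2,3), (2,4), (2,5), (2,6), (2,7), (3,5), (3,7), (4,5), (4,6), (4,7), (6,7). Each pair (i,j) satisfies i < j and arr[i] > arr[j].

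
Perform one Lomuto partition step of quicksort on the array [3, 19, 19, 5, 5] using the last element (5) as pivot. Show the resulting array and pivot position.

Lomuto partition with pivot = 5:

Initial array: [3, 19, 19, 5, 5]

arr[0]=3 <= 5: swap with position 0, array becomes [3, 19, 19, 5, 5]
arr[1]=19 > 5: no swap
arr[2]=19 > 5: no swap
arr[3]=5 <= 5: swap with position 1, array becomes [3, 5, 19, 19, 5]

Place pivot at position 2: [3, 5, 5, 19, 19]
Pivot position: 2

After partitioning with pivot 5, the array becomes [3, 5, 5, 19, 19]. The pivot is placed at index 2. All elements to the left of the pivot are <= 5, and all elements to the right are > 5.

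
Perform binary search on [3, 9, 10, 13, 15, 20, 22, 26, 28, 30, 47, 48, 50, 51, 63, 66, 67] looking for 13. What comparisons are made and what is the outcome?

Binary search for 13 in [3, 9, 10, 13, 15, 20, 22, 26, 28, 30, 47, 48, 50, 51, 63, 66, 67]:

lo=0, hi=16, mid=8, arr[mid]=28 -> 28 > 13, search left half
lo=0, hi=7, mid=3, arr[mid]=13 -> Found target at index 3!

Binary search finds 13 at index 3 after 2 comparisons. The search repeatedly halves the search space by comparing with the middle element.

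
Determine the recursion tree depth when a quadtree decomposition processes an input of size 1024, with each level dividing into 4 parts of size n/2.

For divide and conquer with division factor 2:

Problem sizes at each level:
Level 0: 1024
Level 1: 512
Level 2: 256
Level 3: 128
Level 4: 64
Level 5: 32
Level 6: 16
Level 7: 8
Level 8: 4
Level 9: 2
Level 10: 1

The root is level 0 and the size-1 base case is level 10 (the tree spans levels 0 through 10, i.e. 11 levels counting the root), so the depth is the number of divisions: log_2(1024) = 10

The recursion tree depth is log_2(1024) = 10. At each level, the problem size is divided by 2, so it takes 10 divisions to reduce to a base case of size 1. The algorithm makes 4 recursive calls at each level.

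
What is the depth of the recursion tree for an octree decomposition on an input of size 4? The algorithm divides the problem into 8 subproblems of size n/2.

For divide and conquer with division factor 2:

Problem sizes at each level:
Level 0: 4
Level 1: 2
Level 2: 1

The root is level 0 and the size-1 base case is level 2 (the tree spans levels 0 through 2, i.e. 3 levels counting the root), so the depth is the number of divisions: log_2(4) = 2

The recursion tree depth is log_2(4) = 2. At each level, the problem size is divided by 2, so it takes 2 divisions to reduce to a base case of size 1. The algorithm makes 8 recursive calls at each level.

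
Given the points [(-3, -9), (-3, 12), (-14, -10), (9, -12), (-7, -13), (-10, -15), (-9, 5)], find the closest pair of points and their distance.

Computing all pairwise distances among 7 points:

d((-3, -9), (-3, 12)) = 21.0
d((-3, -9), (-14, -10)) = 11.0454
d((-3, -9), (9, -12)) = 12.3693
d((-3, -9), (-7, -13)) = 5.6569
d((-3, -9), (-10, -15)) = 9.2195
d((-3, -9), (-9, 5)) = 15.2315
d((-3, 12), (-14, -10)) = 24.5967
d((-3, 12), (9, -12)) = 26.8328
d((-3, 12), (-7, -13)) = 25.318
d((-3, 12), (-10, -15)) = 27.8927
d((-3, 12), (-9, 5)) = 9.2195
d((-14, -10), (9, -12)) = 23.0868
d((-14, -10), (-7, -13)) = 7.6158
d((-14, -10), (-10, -15)) = 6.4031
d((-14, -10), (-9, 5)) = 15.8114
d((9, -12), (-7, -13)) = 16.0312
d((9, -12), (-10, -15)) = 19.2354
d((9, -12), (-9, 5)) = 24.7588
d((-7, -13), (-10, -15)) = 3.6056 <-- minimum
d((-7, -13), (-9, 5)) = 18.1108
d((-10, -15), (-9, 5)) = 20.025

Closest pair: (-7, -13) and (-10, -15) with distance 3.6056

The closest pair is (-7, -13) and (-10, -15) with Euclidean distance 3.6056. For 7 points, brute-force pairwise comparison is shown above. For large n, the divide-and-conquer algorithm (sort by x, recurse on halves, check the dividing strip) achieves O(n log n).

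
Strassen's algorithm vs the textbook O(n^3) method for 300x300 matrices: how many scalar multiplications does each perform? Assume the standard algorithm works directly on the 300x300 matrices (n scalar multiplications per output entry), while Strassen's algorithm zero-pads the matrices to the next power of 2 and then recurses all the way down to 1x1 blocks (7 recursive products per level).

Matrix multiplication for 300x300 matrices:

Strassen's algorithm requires power-of-2 dimensions. Pad 300x300 to 512x512 (next power of 2).

Standard algorithm: 300^3 = 27000000 multiplications
Strassen's algorithm: 7^(log2(512)) = 7^9 = 40353607 multiplications
Difference: 27000000 - 40353607 = -13353607 (Strassen uses MORE here due to padding overhead — for small or just-over-power-of-2 n, padding can outweigh the per-level savings)

Standard: 27000000 multiplications (300^3). Strassen: 40353607 multiplications (7^9, after padding to 512x512). Strassen reduces 8 recursive multiplications to 7 at each level.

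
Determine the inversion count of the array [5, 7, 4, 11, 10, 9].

Finding inversions in [5, 7, 4, 11, 10, 9]:

(0, 2): arr[0]=5 > arr[2]=4
(1, 2): arr[1]=7 > arr[2]=4
(3, 4): arr[3]=11 > arr[4]=10
(3, 5): arr[3]=11 > arr[5]=9
(4, 5): arr[4]=10 > arr[5]=9

Total inversions: 5

The array has 5 inversion(s): (0,2), (1,2), (3,4), (3,5), (4,5). Each pair (i,j) satisfies i < j and arr[i] > arr[j].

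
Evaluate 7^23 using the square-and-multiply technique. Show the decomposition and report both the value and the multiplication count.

Computing 7^23 by squaring (build up from 7^1; each line after the first costs one multiplication):

7^1 = 7
7^2 = (7^1)^2 = 7^2 = 49
7^4 = (7^2)^2 = 49^2 = 2401
7^5 = 7 * 7^4 = 7 * 2401 = 16807
7^10 = (7^5)^2 = 16807^2 = 282475249
7^11 = 7 * 7^10 = 7 * 282475249 = 1977326743
7^22 = (7^11)^2 = 1977326743^2 = 3909821048582988049
7^23 = 7 * 7^22 = 7 * 3909821048582988049 = 27368747340080916343

Result: 27368747340080916343
Multiplications needed: 7 (7 lines after 7^1)

7^23 = 27368747340080916343. Using exponentiation by squaring, this requires 7 multiplications. The key idea: if the exponent is even, square the half-power; if odd, multiply by the base once.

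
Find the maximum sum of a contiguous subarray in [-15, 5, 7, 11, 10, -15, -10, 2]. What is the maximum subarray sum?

Using Kadane's algorithm on [-15, 5, 7, 11, 10, -15, -10, 2]:

Scanning through the array:
Position 1 (value 5): max_ending_here = 5, max_so_far = 5
Position 2 (value 7): max_ending_here = 12, max_so_far = 12
Position 3 (value 11): max_ending_here = 23, max_so_far = 23
Position 4 (value 10): max_ending_here = 33, max_so_far = 33
Position 5 (value -15): max_ending_here = 18, max_so_far = 33
Position 6 (value -10): max_ending_here = 8, max_so_far = 33
Position 7 (value 2): max_ending_here = 10, max_so_far = 33

Maximum subarray: [5, 7, 11, 10]
Maximum sum: 33

The maximum subarray is [5, 7, 11, 10] with sum 33. This subarray runs from index 1 to index 4.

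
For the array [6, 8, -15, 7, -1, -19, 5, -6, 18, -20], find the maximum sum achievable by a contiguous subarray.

Using Kadane's algorithm on [6, 8, -15, 7, -1, -19, 5, -6, 18, -20]:

Scanning through the array:
Position 1 (value 8): max_ending_here = 14, max_so_far = 14
Position 2 (value -15): max_ending_here = -1, max_so_far = 14
Position 3 (value 7): max_ending_here = 7, max_so_far = 14
Position 4 (value -1): max_ending_here = 6, max_so_far = 14
Position 5 (value -19): max_ending_here = -13, max_so_far = 14
Position 6 (value 5): max_ending_here = 5, max_so_far = 14
Position 7 (value -6): max_ending_here = -1, max_so_far = 14
Position 8 (value 18): max_ending_here = 18, max_so_far = 18
Position 9 (value -20): max_ending_here = -2, max_so_far = 18

Maximum subarray: [18]
Maximum sum: 18

The maximum subarray is [18] with sum 18. This subarray runs from index 8 to index 8.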